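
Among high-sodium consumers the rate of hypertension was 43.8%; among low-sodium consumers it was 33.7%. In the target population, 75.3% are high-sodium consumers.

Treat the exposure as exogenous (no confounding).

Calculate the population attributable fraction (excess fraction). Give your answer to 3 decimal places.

PAF ≈ 0.184

p₁ = 0.438, p₀ = 0.337.
Overall risk P(Y=1) = π·p₁ + (1−π)·p₀ = 0.753×0.438 + 0.247×0.337 = 0.41305.
Under exogeneity, PAF = [P(Y=1) − p₀] / P(Y=1).
PAF = (0.41305 − 0.337) / 0.41305 ≈ 0.1841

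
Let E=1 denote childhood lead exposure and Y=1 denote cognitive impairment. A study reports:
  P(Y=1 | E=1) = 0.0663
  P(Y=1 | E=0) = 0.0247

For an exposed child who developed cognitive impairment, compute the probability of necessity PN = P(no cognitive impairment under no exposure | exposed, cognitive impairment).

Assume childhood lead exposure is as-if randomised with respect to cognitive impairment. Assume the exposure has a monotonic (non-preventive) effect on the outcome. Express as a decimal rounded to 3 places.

PN ≈ 0.627

Let p₁ = 0.0663, p₀ = 0.0247.
Under exogeneity and monotonicity, PN = (p₁ − p₀) / p₁.
PN = (0.0663 − 0.0247) / 0.0663 = 0.0416 / 0.0663 ≈ 0.6275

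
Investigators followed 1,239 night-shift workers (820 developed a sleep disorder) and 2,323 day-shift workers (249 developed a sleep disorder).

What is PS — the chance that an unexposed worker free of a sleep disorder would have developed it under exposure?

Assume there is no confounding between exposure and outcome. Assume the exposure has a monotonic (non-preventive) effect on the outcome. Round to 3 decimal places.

p₁ = P(outcome | exposed) = 820/1239 = 0.66182
p₀ = P(outcome | unexposed) = 249/2323 = 0.10719
Under exogeneity and monotonicity, PS = (p₁ − p₀) / (1 − p₀).
PS = (0.66182 − 0.10719) / (1 − 0.10719) = 0.55464 / 0.89281 ≈ 0.6212

PS ≈ 0.621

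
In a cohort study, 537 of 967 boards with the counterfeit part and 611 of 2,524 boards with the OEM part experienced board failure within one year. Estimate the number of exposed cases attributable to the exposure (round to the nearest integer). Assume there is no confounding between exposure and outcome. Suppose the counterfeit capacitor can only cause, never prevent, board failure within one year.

p₁ = P(outcome | exposed) = 537/967 = 0.55533
p₀ = P(outcome | unexposed) = 611/2524 = 0.24208
PN = (p₁ − p₀)/p₁ = (0.55533 − 0.24208) / 0.55533 ≈ 0.56408.
Attributable cases ≈ PN × (exposed cases) = 0.56408 × 537 ≈ 302.91.

about 303 cases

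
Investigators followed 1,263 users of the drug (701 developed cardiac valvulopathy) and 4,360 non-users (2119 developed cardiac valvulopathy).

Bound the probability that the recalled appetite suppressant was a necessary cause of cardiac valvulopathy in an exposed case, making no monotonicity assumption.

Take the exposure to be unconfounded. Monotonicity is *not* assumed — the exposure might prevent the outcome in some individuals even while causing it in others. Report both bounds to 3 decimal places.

p₁ = P(outcome | exposed) = 701/1263 = 0.55503
p₀ = P(outcome | unexposed) = 2119/4360 = 0.48601
Under exogeneity alone the bounds on PN are max{0,(p₁−p₀)/p₁} ≤ PN ≤ min{1,(1−p₀)/p₁}.
  lower = (p₁ − p₀)/p₁ = 0.069019 / 0.55503 ≈ 0.1244
  upper = min{1, (1 − p₀)/p₁} = 0.51399 / 0.55503 ≈ 0.9261

0.124 ≤ PN ≤ 0.926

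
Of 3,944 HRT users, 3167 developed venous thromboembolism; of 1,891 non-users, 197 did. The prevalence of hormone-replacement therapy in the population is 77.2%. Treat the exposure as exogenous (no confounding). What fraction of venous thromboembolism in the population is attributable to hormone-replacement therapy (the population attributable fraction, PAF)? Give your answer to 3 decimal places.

p₁ = P(outcome | exposed) = 3167/3944 = 0.80299
p₀ = P(outcome | unexposed) = 197/1891 = 0.10418
Overall risk P(Y=1) = π·p₁ + (1−π)·p₀ = 0.772×0.80299 + 0.228×0.10418 = 0.64366.
Under exogeneity, PAF = [P(Y=1) − p₀] / P(Y=1).
PAF = (0.64366 − 0.10418) / 0.64366 ≈ 0.8381

PAF ≈ 0.838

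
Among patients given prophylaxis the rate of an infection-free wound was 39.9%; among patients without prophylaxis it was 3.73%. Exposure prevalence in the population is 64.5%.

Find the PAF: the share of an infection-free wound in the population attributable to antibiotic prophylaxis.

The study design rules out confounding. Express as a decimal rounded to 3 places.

p₁ = 0.399, p₀ = 0.0373.
Overall risk P(Y=1) = π·p₁ + (1−π)·p₀ = 0.645×0.399 + 0.355×0.0373 = 0.2706.
Under exogeneity, PAF = [P(Y=1) − p₀] / P(Y=1).
PAF = (0.2706 − 0.0373) / 0.2706 ≈ 0.8622

PAF ≈ 0.862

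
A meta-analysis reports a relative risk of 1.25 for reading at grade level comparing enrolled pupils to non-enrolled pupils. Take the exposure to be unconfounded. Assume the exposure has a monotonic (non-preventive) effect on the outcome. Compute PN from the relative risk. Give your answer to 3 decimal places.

PN ≈ 0.200

Under exogeneity and monotonicity, PN = (RR − 1) / RR = 1 − 1/RR.
PN = (1.25 − 1) / 1.25 = 0.25 / 1.25 ≈ 0.2000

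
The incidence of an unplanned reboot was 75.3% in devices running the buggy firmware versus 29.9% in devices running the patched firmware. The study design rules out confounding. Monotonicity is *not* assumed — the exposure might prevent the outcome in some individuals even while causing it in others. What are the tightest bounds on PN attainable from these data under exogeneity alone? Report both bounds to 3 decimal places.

0.603 ≤ PN ≤ 0.931

p₁ = 0.753, p₀ = 0.299.
Under exogeneity alone the bounds on PN are max{0,(p₁−p₀)/p₁} ≤ PN ≤ min{1,(1−p₀)/p₁}.
  lower = (p₁ − p₀)/p₁ = 0.454 / 0.753 ≈ 0.6029
  upper = min{1, (1 − p₀)/p₁} = 0.701 / 0.753 ≈ 0.9309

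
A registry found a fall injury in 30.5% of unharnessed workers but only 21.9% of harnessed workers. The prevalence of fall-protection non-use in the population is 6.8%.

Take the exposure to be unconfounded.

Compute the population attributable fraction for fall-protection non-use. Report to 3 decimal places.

p₁ = 0.305, p₀ = 0.219.
Overall risk P(Y=1) = π·p₁ + (1−π)·p₀ = 0.068×0.305 + 0.932×0.219 = 0.22485.
Under exogeneity, PAF = [P(Y=1) − p₀] / P(Y=1).
PAF = (0.22485 − 0.219) / 0.22485 ≈ 0.0260

PAF ≈ 0.026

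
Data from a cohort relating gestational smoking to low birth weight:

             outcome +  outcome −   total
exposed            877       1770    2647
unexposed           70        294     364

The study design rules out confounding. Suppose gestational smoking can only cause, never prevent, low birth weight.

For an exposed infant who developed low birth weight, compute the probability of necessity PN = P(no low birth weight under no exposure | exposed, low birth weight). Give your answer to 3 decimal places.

p₁ = P(outcome | exposed) = 877/2647 = 0.33132
p₀ = P(outcome | unexposed) = 70/364 = 0.19231
Under exogeneity and monotonicity, PN = (p₁ − p₀) / p₁.
PN = (0.33132 − 0.19231) / 0.33132 = 0.13901 / 0.33132 ≈ 0.4196

PN ≈ 0.420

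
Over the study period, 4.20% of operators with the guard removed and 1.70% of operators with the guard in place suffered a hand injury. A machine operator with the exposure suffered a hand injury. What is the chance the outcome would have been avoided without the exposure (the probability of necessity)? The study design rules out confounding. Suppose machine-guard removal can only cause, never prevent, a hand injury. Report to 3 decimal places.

p₁ = 0.042, p₀ = 0.017.
Under exogeneity and monotonicity, PN = (p₁ − p₀) / p₁.
PN = (0.042 − 0.017) / 0.042 = 0.025 / 0.042 ≈ 0.5952

PN ≈ 0.595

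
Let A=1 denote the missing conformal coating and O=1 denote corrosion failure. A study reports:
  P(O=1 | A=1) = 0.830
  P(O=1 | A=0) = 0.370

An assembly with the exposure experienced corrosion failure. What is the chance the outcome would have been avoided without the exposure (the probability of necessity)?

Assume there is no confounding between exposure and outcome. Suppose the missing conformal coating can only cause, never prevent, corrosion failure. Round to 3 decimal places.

PN ≈ 0.554

Let p₁ = 0.83, p₀ = 0.37.
Under exogeneity and monotonicity, PN = (p₁ − p₀) / p₁.
PN = (0.83 − 0.37) / 0.83 = 0.46 / 0.83 ≈ 0.5542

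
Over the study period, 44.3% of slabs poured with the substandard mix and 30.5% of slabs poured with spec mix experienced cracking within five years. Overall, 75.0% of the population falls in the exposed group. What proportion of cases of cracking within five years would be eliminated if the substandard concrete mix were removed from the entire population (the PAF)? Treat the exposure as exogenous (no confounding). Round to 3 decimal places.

p₁ = 0.443, p₀ = 0.305.
Overall risk P(Y=1) = π·p₁ + (1−π)·p₀ = 0.75×0.443 + 0.25×0.305 = 0.4085.
Under exogeneity, PAF = [P(Y=1) − p₀] / P(Y=1).
PAF = (0.4085 − 0.305) / 0.4085 ≈ 0.2534

PAF ≈ 0.253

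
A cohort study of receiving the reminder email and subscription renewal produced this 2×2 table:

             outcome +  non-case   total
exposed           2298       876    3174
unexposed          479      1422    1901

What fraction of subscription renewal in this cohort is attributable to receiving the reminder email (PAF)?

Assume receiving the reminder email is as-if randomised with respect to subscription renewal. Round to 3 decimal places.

PAF ≈ 0.540

p₁ = P(outcome | exposed) = 2298/3174 = 0.72401
p₀ = P(outcome | unexposed) = 479/1901 = 0.25197
Exposure prevalence π = 3174/5075 = 0.62542; overall risk P(Y=1) = 0.54719.
Under exogeneity, PAF = [P(Y=1) − p₀]/P(Y=1).
PAF = (0.54719 − 0.25197) / 0.54719 ≈ 0.5395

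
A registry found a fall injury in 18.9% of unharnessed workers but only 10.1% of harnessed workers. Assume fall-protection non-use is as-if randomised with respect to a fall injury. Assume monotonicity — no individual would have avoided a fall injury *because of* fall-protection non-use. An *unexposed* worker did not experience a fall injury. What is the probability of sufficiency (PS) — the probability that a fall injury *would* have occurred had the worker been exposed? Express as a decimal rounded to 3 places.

PS ≈ 0.098

p₁ = 0.189, p₀ = 0.101.
Under exogeneity and monotonicity, PS = (p₁ − p₀) / (1 − p₀).
PS = (0.189 − 0.101) / (1 − 0.101) = 0.088 / 0.899 ≈ 0.0979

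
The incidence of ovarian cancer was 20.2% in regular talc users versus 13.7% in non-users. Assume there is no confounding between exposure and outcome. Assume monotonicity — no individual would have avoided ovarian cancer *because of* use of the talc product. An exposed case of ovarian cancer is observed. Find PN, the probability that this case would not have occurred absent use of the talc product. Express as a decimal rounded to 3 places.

PN ≈ 0.322

p₁ = 0.202, p₀ = 0.137.
Under exogeneity and monotonicity, PN = (p₁ − p₀) / p₁.
PN = (0.202 − 0.137) / 0.202 = 0.065 / 0.202 ≈ 0.3218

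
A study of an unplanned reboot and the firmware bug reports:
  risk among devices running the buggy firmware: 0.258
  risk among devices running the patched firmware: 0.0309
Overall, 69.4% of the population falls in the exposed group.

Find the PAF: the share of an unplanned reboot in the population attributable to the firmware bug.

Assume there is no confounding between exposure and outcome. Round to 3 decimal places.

PAF ≈ 0.836

Let p₁ = 0.258, p₀ = 0.0309.
Overall risk P(Y=1) = π·p₁ + (1−π)·p₀ = 0.694×0.258 + 0.306×0.0309 = 0.18851.
Under exogeneity, PAF = [P(Y=1) − p₀] / P(Y=1).
PAF = (0.18851 − 0.0309) / 0.18851 ≈ 0.8361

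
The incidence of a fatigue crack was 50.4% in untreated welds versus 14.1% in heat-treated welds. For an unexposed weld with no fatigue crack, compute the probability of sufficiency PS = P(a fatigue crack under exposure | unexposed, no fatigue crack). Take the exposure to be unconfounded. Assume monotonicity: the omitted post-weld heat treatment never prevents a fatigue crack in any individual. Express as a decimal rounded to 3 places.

PS ≈ 0.423

p₁ = 0.504, p₀ = 0.141.
Under exogeneity and monotonicity, PS = (p₁ − p₀) / (1 − p₀).
PS = (0.504 − 0.141) / (1 − 0.141) = 0.363 / 0.859 ≈ 0.4226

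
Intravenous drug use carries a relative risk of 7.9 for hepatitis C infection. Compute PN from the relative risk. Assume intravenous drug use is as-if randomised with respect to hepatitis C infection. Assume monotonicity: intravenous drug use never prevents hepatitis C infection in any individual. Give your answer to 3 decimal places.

PN ≈ 0.873

Under exogeneity and monotonicity, PN = (RR − 1) / RR = 1 − 1/RR.
PN = (7.9 − 1) / 7.9 = 6.9 / 7.9 ≈ 0.8734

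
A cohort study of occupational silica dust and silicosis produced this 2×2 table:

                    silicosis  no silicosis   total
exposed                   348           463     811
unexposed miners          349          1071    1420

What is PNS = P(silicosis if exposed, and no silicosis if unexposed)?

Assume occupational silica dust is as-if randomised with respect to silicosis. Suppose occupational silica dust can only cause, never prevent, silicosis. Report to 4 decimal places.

PNS ≈ 0.1833

p₁ = P(outcome | exposed) = 348/811 = 0.4291
p₀ = P(outcome | unexposed) = 349/1420 = 0.24577
Under exogeneity and monotonicity, PNS = p₁ − p₀.
PNS = 0.4291 − 0.24577 = 0.18333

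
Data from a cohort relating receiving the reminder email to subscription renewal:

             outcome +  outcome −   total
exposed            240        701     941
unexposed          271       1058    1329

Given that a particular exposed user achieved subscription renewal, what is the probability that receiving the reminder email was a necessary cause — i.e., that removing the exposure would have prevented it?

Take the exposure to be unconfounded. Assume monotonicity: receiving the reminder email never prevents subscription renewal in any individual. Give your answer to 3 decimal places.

PN ≈ 0.200

p₁ = P(outcome | exposed) = 240/941 = 0.25505
p₀ = P(outcome | unexposed) = 271/1329 = 0.20391
Under exogeneity and monotonicity, PN = (p₁ − p₀)/p₁.
PN = (0.25505 − 0.20391) / 0.25505 ≈ 0.2005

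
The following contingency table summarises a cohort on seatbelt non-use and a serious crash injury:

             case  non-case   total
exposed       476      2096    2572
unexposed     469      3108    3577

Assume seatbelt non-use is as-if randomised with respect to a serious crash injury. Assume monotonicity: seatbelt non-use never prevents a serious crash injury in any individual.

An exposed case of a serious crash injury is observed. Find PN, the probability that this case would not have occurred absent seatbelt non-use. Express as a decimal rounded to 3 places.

p₁ = P(outcome | exposed) = 476/2572 = 0.18507
p₀ = P(outcome | unexposed) = 469/3577 = 0.13112
Under exogeneity and monotonicity, PN = (p₁ − p₀) / p₁.
PN = (0.18507 − 0.13112) / 0.18507 = 0.053955 / 0.18507 ≈ 0.2915

PN ≈ 0.292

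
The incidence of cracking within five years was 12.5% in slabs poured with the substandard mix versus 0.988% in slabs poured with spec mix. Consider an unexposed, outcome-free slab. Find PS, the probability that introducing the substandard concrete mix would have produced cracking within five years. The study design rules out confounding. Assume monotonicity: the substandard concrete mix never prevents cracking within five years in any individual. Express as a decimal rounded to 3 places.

PS ≈ 0.116

p₁ = 0.125, p₀ = 0.00988.
Under exogeneity and monotonicity, PS = (p₁ − p₀) / (1 − p₀).
PS = (0.125 − 0.00988) / (1 − 0.00988) = 0.11512 / 0.99012 ≈ 0.1163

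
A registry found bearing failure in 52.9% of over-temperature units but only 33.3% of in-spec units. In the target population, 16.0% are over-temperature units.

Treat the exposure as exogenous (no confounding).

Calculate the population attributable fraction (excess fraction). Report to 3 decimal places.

p₁ = 0.529, p₀ = 0.333.
Overall risk P(Y=1) = π·p₁ + (1−π)·p₀ = 0.16×0.529 + 0.84×0.333 = 0.36436.
Under exogeneity, PAF = [P(Y=1) − p₀] / P(Y=1).
PAF = (0.36436 − 0.333) / 0.36436 ≈ 0.0861

PAF ≈ 0.086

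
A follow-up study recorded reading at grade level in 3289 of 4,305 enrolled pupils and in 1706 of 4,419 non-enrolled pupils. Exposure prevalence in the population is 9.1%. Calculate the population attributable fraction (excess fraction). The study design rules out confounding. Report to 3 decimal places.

p₁ = P(outcome | exposed) = 3289/4305 = 0.764
p₀ = P(outcome | unexposed) = 1706/4419 = 0.38606
Overall risk P(Y=1) = π·p₁ + (1−π)·p₀ = 0.091×0.764 + 0.909×0.38606 = 0.42045.
Under exogeneity, PAF = [P(Y=1) − p₀] / P(Y=1).
PAF = (0.42045 − 0.38606) / 0.42045 ≈ 0.0818

PAF ≈ 0.082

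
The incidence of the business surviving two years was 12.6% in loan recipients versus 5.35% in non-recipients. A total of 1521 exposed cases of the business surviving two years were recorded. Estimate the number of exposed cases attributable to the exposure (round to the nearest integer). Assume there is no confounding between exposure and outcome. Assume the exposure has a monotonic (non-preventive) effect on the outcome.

about 875 cases

p₁ = 0.126, p₀ = 0.0535.
PN = (p₁ − p₀)/p₁ = (0.126 − 0.0535) / 0.126 ≈ 0.57540.
Attributable cases ≈ PN × (exposed cases) = 0.57540 × 1521 ≈ 875.18.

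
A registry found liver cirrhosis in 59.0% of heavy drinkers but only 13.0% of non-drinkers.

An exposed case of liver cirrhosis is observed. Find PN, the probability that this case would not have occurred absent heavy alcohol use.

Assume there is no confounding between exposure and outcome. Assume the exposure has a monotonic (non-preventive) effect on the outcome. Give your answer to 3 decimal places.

PN ≈ 0.780

p₁ = 0.59, p₀ = 0.13.
Under exogeneity and monotonicity, PN = (p₁ − p₀) / p₁.
PN = (0.59 − 0.13) / 0.59 = 0.46 / 0.59 ≈ 0.7797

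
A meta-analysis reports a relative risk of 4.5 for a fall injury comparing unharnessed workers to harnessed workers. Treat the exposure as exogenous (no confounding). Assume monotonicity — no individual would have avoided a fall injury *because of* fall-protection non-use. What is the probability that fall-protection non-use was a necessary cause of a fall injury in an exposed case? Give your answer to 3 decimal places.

PN ≈ 0.778

Under exogeneity and monotonicity, PN = (RR − 1) / RR = 1 − 1/RR.
PN = (4.5 − 1) / 4.5 = 3.5 / 4.5 ≈ 0.7778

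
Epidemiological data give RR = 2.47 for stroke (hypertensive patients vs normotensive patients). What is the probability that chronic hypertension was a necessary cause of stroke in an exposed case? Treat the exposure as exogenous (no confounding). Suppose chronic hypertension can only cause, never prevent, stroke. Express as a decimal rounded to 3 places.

PN ≈ 0.595

Under exogeneity and monotonicity, PN = (RR − 1) / RR = 1 − 1/RR.
PN = (2.47 − 1) / 2.47 = 1.47 / 2.47 ≈ 0.5951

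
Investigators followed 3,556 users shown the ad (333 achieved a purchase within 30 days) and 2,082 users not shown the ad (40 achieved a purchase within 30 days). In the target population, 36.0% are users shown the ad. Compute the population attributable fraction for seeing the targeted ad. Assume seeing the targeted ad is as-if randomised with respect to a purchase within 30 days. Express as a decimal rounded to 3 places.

PAF ≈ 0.582

p₁ = P(outcome | exposed) = 333/3556 = 0.093645
p₀ = P(outcome | unexposed) = 40/2082 = 0.019212
Overall risk P(Y=1) = π·p₁ + (1−π)·p₀ = 0.36×0.093645 + 0.64×0.019212 = 0.046008.
Under exogeneity, PAF = [P(Y=1) − p₀] / P(Y=1).
PAF = (0.046008 − 0.019212) / 0.046008 ≈ 0.5824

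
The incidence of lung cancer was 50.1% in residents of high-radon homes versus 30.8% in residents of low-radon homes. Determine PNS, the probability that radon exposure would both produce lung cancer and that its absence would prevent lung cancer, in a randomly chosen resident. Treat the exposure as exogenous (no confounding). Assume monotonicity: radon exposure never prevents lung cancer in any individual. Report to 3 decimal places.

PNS ≈ 0.193

p₁ = 0.501, p₀ = 0.308.
Under exogeneity and monotonicity, PNS = p₁ − p₀.
PNS = 0.501 − 0.308 = 0.193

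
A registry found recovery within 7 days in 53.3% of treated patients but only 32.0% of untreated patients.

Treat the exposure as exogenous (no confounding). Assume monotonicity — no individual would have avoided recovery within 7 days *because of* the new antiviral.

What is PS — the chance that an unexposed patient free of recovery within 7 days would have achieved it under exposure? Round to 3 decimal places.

p₁ = 0.533, p₀ = 0.32.
Under exogeneity and monotonicity, PS = (p₁ − p₀) / (1 − p₀).
PS = (0.533 − 0.32) / (1 − 0.32) = 0.213 / 0.68 ≈ 0.3132

PS ≈ 0.313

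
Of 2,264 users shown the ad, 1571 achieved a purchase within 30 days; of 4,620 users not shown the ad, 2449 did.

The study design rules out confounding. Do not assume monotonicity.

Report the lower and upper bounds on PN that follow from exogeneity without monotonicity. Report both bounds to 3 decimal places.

p₁ = P(outcome | exposed) = 1571/2264 = 0.6939
p₀ = P(outcome | unexposed) = 2449/4620 = 0.53009
Under exogeneity alone the bounds on PN are max{0,(p₁−p₀)/p₁} ≤ PN ≤ min{1,(1−p₀)/p₁}.
  lower = (p₁ − p₀)/p₁ = 0.16382 / 0.6939 ≈ 0.2361
  upper = min{1, (1 − p₀)/p₁} = 0.46991 / 0.6939 ≈ 0.6772

0.236 ≤ PN ≤ 0.677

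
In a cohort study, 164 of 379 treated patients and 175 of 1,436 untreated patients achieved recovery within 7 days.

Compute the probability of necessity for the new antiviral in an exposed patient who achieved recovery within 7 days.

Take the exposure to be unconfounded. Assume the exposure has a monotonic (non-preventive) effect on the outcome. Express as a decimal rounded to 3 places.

PN ≈ 0.718

p₁ = P(outcome | exposed) = 164/379 = 0.43272
p₀ = P(outcome | unexposed) = 175/1436 = 0.12187
Under exogeneity and monotonicity, PN = (p₁ − p₀) / p₁.
PN = (0.43272 − 0.12187) / 0.43272 = 0.31085 / 0.43272 ≈ 0.7184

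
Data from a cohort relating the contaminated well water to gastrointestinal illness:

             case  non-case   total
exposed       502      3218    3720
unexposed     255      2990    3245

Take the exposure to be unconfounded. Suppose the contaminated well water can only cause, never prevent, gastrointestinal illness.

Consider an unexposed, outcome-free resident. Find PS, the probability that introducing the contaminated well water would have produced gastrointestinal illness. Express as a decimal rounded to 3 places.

PS ≈ 0.061

p₁ = P(outcome | exposed) = 502/3720 = 0.13495
p₀ = P(outcome | unexposed) = 255/3245 = 0.078582
Under exogeneity and monotonicity, PS = (p₁ − p₀)/(1 − p₀).
PS = (0.13495 − 0.078582) / 0.92142 ≈ 0.0612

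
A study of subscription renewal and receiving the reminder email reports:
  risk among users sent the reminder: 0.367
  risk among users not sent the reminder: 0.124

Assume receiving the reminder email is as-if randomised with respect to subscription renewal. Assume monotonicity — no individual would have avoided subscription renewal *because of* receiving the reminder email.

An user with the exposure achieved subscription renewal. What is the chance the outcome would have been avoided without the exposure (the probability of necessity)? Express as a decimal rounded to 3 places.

PN ≈ 0.662

Let p₁ = 0.367, p₀ = 0.124.
Under exogeneity and monotonicity, PN = (p₁ − p₀) / p₁.
PN = (0.367 − 0.124) / 0.367 = 0.243 / 0.367 ≈ 0.6621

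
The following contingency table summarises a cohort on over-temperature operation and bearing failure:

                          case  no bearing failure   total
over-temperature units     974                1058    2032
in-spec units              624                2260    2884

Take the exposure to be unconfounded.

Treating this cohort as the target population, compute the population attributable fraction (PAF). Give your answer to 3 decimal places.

PAF ≈ 0.334

p₁ = P(outcome | exposed) = 974/2032 = 0.47933
p₀ = P(outcome | unexposed) = 624/2884 = 0.21637
Exposure prevalence π = 2032/4916 = 0.41334; overall risk P(Y=1) = 0.32506.
Under exogeneity, PAF = [P(Y=1) − p₀]/P(Y=1).
PAF = (0.32506 − 0.21637) / 0.32506 ≈ 0.3344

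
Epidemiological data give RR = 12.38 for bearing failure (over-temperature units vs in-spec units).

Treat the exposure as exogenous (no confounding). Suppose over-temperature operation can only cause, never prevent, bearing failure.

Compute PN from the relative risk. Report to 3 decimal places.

Under exogeneity and monotonicity, PN = (RR − 1) / RR = 1 − 1/RR.
PN = (12.38 − 1) / 12.38 = 11.38 / 12.38 ≈ 0.9192

PN ≈ 0.919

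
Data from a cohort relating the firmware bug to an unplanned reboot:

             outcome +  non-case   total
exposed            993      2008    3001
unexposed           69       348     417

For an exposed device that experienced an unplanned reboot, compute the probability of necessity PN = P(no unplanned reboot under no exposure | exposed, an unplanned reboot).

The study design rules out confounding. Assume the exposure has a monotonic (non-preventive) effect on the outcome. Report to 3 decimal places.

p₁ = P(outcome | exposed) = 993/3001 = 0.33089
p₀ = P(outcome | unexposed) = 69/417 = 0.16547
Under exogeneity and monotonicity, PN = (p₁ − p₀) / p₁.
PN = (0.33089 − 0.16547) / 0.33089 = 0.16542 / 0.33089 ≈ 0.4999

PN ≈ 0.500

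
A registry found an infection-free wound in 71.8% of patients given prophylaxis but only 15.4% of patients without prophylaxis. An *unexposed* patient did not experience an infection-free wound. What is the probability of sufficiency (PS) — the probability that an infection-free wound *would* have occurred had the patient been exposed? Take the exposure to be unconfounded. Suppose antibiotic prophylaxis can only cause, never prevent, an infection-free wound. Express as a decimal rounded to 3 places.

p₁ = 0.718, p₀ = 0.154.
Under exogeneity and monotonicity, PS = (p₁ − p₀) / (1 − p₀).
PS = (0.718 − 0.154) / (1 − 0.154) = 0.564 / 0.846 ≈ 0.6667

PS ≈ 0.667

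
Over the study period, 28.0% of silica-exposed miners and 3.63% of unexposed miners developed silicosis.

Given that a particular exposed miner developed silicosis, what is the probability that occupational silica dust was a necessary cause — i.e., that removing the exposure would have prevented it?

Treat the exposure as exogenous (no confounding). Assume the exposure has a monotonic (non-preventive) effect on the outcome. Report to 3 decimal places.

p₁ = 0.28, p₀ = 0.0363.
Under exogeneity and monotonicity, PN = (p₁ − p₀) / p₁.
PN = (0.28 − 0.0363) / 0.28 = 0.2437 / 0.28 ≈ 0.8704

PN ≈ 0.870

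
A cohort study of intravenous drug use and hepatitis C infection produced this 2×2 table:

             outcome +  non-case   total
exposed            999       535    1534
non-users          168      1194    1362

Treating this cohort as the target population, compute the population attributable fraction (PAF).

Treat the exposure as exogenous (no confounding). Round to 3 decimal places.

PAF ≈ 0.694

p₁ = P(outcome | exposed) = 999/1534 = 0.65124
p₀ = P(outcome | unexposed) = 168/1362 = 0.12335
Exposure prevalence π = 1534/2896 = 0.5297; overall risk P(Y=1) = 0.40297.
Under exogeneity, PAF = [P(Y=1) − p₀]/P(Y=1).
PAF = (0.40297 − 0.12335) / 0.40297 ≈ 0.6939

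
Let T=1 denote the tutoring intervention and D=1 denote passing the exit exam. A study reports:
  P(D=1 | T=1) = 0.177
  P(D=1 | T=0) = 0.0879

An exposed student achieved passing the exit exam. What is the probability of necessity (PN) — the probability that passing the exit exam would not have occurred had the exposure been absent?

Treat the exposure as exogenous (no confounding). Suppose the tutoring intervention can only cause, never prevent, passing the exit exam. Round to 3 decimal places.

PN ≈ 0.503

Let p₁ = 0.177, p₀ = 0.0879.
Under exogeneity and monotonicity, PN = (p₁ − p₀) / p₁.
PN = (0.177 − 0.0879) / 0.177 = 0.0891 / 0.177 ≈ 0.5034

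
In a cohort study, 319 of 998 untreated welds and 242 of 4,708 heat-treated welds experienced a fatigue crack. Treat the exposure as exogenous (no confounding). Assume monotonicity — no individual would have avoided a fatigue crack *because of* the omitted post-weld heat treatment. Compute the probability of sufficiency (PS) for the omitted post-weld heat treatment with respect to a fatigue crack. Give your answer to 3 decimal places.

PS ≈ 0.283

p₁ = P(outcome | exposed) = 319/998 = 0.31964
p₀ = P(outcome | unexposed) = 242/4708 = 0.051402
Under exogeneity and monotonicity, PS = (p₁ − p₀) / (1 − p₀).
PS = (0.31964 − 0.051402) / (1 − 0.051402) = 0.26824 / 0.9486 ≈ 0.2828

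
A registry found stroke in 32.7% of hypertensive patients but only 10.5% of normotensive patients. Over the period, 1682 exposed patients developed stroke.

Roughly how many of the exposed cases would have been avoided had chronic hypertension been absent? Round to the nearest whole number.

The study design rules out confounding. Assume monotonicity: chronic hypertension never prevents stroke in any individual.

p₁ = 0.327, p₀ = 0.105.
PN = (p₁ − p₀)/p₁ = (0.327 − 0.105) / 0.327 ≈ 0.67890.
Attributable cases ≈ PN × (exposed cases) = 0.67890 × 1682 ≈ 1141.91.

about 1142 cases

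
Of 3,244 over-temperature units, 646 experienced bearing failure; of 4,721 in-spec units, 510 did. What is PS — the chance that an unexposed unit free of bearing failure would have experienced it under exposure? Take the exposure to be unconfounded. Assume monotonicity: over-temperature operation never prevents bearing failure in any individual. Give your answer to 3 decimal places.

p₁ = P(outcome | exposed) = 646/3244 = 0.19914
p₀ = P(outcome | unexposed) = 510/4721 = 0.10803
Under exogeneity and monotonicity, PS = (p₁ − p₀) / (1 − p₀).
PS = (0.19914 − 0.10803) / (1 − 0.10803) = 0.091109 / 0.89197 ≈ 0.1021

PS ≈ 0.102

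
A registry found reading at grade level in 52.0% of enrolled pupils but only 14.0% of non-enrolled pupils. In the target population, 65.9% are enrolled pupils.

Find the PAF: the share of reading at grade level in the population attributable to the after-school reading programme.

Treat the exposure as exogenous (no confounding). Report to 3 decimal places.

p₁ = 0.52, p₀ = 0.14.
Overall risk P(Y=1) = π·p₁ + (1−π)·p₀ = 0.659×0.52 + 0.341×0.14 = 0.39042.
Under exogeneity, PAF = [P(Y=1) − p₀] / P(Y=1).
PAF = (0.39042 − 0.14) / 0.39042 ≈ 0.6414

PAF ≈ 0.641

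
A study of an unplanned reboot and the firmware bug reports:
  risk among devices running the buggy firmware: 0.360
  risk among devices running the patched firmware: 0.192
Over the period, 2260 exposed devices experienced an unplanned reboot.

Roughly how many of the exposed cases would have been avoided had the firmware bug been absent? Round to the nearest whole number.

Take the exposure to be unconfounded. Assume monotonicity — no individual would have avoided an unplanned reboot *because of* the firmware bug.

about 1055 cases

Let p₁ = 0.36, p₀ = 0.192.
PN = (p₁ − p₀)/p₁ = (0.36 − 0.192) / 0.36 ≈ 0.46667.
Attributable cases ≈ PN × (exposed cases) = 0.46667 × 2260 ≈ 1054.67.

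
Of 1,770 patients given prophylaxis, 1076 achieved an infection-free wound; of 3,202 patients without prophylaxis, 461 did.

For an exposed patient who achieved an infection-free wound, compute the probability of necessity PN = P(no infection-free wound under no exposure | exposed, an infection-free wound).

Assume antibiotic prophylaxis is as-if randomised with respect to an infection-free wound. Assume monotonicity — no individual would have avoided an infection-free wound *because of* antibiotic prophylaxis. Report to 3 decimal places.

PN ≈ 0.763

p₁ = P(outcome | exposed) = 1076/1770 = 0.60791
p₀ = P(outcome | unexposed) = 461/3202 = 0.14397
Under exogeneity and monotonicity, PN = (p₁ − p₀) / p₁.
PN = (0.60791 − 0.14397) / 0.60791 = 0.46394 / 0.60791 ≈ 0.7632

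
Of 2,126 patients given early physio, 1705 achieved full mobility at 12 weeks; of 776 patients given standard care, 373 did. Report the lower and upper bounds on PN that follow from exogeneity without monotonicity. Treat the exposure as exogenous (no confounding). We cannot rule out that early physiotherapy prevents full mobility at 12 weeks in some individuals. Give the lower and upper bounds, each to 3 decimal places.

p₁ = P(outcome | exposed) = 1705/2126 = 0.80198
p₀ = P(outcome | unexposed) = 373/776 = 0.48067
Under exogeneity alone the bounds on PN are max{0,(p₁−p₀)/p₁} ≤ PN ≤ min{1,(1−p₀)/p₁}.
  lower = (p₁ − p₀)/p₁ = 0.32131 / 0.80198 ≈ 0.4006
  upper = min{1, (1 − p₀)/p₁} = 0.51933 / 0.80198 ≈ 0.6476

0.401 ≤ PN ≤ 0.648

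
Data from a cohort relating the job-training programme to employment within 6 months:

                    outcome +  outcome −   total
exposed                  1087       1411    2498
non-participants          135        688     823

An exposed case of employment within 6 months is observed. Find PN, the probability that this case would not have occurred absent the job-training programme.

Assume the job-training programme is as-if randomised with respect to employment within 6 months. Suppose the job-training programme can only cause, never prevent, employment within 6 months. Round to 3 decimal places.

PN ≈ 0.623

p₁ = P(outcome | exposed) = 1087/2498 = 0.43515
p₀ = P(outcome | unexposed) = 135/823 = 0.16403
Under exogeneity and monotonicity, PN = (p₁ − p₀) / p₁.
PN = (0.43515 − 0.16403) / 0.43515 = 0.27111 / 0.43515 ≈ 0.6230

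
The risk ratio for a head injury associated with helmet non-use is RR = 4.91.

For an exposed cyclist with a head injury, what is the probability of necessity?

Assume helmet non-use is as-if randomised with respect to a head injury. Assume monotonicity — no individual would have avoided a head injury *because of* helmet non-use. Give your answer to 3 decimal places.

Under exogeneity and monotonicity, PN = (RR − 1) / RR = 1 − 1/RR.
PN = (4.91 − 1) / 4.91 = 3.91 / 4.91 ≈ 0.7963

PN ≈ 0.796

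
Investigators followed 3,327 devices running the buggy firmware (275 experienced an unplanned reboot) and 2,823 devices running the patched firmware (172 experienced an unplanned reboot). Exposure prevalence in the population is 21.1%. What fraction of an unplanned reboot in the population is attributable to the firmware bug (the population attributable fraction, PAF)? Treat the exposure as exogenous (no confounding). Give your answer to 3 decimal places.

p₁ = P(outcome | exposed) = 275/3327 = 0.082657
p₀ = P(outcome | unexposed) = 172/2823 = 0.060928
Overall risk P(Y=1) = π·p₁ + (1−π)·p₀ = 0.211×0.082657 + 0.789×0.060928 = 0.065513.
Under exogeneity, PAF = [P(Y=1) − p₀] / P(Y=1).
PAF = (0.065513 − 0.060928) / 0.065513 ≈ 0.0700

PAF ≈ 0.070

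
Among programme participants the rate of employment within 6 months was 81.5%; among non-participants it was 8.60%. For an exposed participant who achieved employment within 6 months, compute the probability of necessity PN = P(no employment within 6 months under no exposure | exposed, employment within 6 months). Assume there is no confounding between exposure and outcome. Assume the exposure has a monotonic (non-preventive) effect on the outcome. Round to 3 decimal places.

PN ≈ 0.894

p₁ = 0.815, p₀ = 0.086.
Under exogeneity and monotonicity, PN = (p₁ − p₀) / p₁.
PN = (0.815 − 0.086) / 0.815 = 0.729 / 0.815 ≈ 0.8945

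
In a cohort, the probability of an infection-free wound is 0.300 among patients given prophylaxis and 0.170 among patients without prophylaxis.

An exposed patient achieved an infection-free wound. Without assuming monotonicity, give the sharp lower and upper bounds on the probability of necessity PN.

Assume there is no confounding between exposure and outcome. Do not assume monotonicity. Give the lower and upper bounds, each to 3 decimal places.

Let p₁ = 0.3, p₀ = 0.17.
Under exogeneity alone the bounds on PN are max{0,(p₁−p₀)/p₁} ≤ PN ≤ min{1,(1−p₀)/p₁}.
  lower = (p₁ − p₀)/p₁ = 0.13 / 0.3 ≈ 0.4333
  upper = min{1, (1 − p₀)/p₁} = 0.83 / 0.3 ≈ 2.7667 → capped at 1

0.433 ≤ PN ≤ 1.000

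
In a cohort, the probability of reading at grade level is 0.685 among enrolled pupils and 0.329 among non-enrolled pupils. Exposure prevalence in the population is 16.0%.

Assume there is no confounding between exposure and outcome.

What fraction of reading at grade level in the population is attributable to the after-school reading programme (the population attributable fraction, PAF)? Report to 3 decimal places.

PAF ≈ 0.148

Let p₁ = 0.685, p₀ = 0.329.
Overall risk P(Y=1) = π·p₁ + (1−π)·p₀ = 0.16×0.685 + 0.84×0.329 = 0.38596.
Under exogeneity, PAF = [P(Y=1) − p₀] / P(Y=1).
PAF = (0.38596 − 0.329) / 0.38596 ≈ 0.1476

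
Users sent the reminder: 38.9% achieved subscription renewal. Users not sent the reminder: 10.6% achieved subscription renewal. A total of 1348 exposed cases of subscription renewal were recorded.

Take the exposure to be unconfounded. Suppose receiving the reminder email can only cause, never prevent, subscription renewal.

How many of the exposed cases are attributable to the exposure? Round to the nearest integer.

about 981 cases

p₁ = 0.389, p₀ = 0.106.
PN = (p₁ − p₀)/p₁ = (0.389 − 0.106) / 0.389 ≈ 0.72751.
Attributable cases ≈ PN × (exposed cases) = 0.72751 × 1348 ≈ 980.68.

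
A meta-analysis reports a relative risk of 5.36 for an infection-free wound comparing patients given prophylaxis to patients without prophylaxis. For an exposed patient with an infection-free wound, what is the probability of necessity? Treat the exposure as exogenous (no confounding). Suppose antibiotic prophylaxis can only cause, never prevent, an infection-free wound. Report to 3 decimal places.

PN ≈ 0.813

Under exogeneity and monotonicity, PN = (RR − 1) / RR = 1 − 1/RR.
PN = (5.36 − 1) / 5.36 = 4.36 / 5.36 ≈ 0.8134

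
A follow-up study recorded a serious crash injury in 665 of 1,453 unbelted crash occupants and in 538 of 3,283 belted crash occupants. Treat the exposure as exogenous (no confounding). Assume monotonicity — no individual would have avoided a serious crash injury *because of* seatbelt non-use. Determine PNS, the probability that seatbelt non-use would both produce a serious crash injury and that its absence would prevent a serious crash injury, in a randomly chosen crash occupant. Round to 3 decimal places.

PNS ≈ 0.294

p₁ = P(outcome | exposed) = 665/1453 = 0.45767
p₀ = P(outcome | unexposed) = 538/3283 = 0.16387
Under exogeneity and monotonicity, PNS = p₁ − p₀.
PNS = 0.45767 − 0.16387 = 0.2938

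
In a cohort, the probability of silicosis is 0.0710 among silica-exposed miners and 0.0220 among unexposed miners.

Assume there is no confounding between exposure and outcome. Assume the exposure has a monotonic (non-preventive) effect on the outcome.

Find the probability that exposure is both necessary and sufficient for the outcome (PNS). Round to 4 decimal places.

PNS ≈ 0.0490

Let p₁ = 0.071, p₀ = 0.022.
Under exogeneity and monotonicity, PNS = p₁ − p₀.
PNS = 0.071 − 0.022 = 0.049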